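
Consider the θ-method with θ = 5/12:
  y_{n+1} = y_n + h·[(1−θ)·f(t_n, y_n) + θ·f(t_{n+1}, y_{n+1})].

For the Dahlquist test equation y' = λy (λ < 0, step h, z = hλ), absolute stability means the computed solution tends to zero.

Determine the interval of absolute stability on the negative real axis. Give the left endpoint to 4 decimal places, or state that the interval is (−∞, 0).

Set f=λy, z=hλ:
  y_{n+1} = y_n + z·[7/12·y_n + 5/12·y_{n+1}] ⇒ (1 − 5/12z)y_{n+1} = (1 + 7/12z)y_n
  R(z) = (1 + 7/12z)/(1 − 5/12z).

Solve |R(x)|<1 on ℝ⁻.
x=-1.55: |R|=0.0582
R=−1: 1+7/12x = −1+5/12x ⇒ -1/6x=2 ⇒ x=2/(-1/6)=-12.0000
Confirm numerically:
  x=-10.595: |R|=0.95675 <1
  x=-10.191: |R|=0.94253 <1
  x=-6.265: |R|=0.73526 <1
  x=-4.844: |R|=0.60486 <1
  x=-12.290: |R|=1.00790 >1
  x=-12.161: |R|=1.00442 >1
So |R|<1 on (-12.0000, 0).

z∈(-12.0000,0).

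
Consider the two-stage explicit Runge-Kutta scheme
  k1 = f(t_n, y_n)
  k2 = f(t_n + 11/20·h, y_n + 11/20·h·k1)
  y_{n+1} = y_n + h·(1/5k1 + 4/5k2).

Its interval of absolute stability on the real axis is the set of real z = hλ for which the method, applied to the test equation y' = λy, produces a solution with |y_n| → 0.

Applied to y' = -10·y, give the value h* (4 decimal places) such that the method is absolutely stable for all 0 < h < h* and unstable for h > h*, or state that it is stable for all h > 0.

On y'=λy, z=hλ:
  k1=λy_n ⇒ h·k1=z·y_n;  k2=λ(1+11/20z)y_n ⇒ h·k2=z(1+11/20z)y_n
  y_{n+1}/y_n = 1 + 1/5z + 4/5z(1+11/20z) = 1 + z + 11/25z²
  Hence R(z) = 1 + z + 11/25z².

Solve |R(x)|<1 on ℝ⁻.
x=-1.32: |R|=0.4467
R=1: x+11/25x²=0 ⇒ x=−25/11=-2.2727; min R=1−1/(4·11/25)=0.4318>−1
Confirm numerically:
  x=-1.976: |R|=0.74201 <1
  x=-1.921: |R|=0.70271 <1
  x=-1.234: |R|=0.43601 <1
  x=-1.118: |R|=0.43197 <1
  x=-2.871: |R|=1.75576 >1
  x=-2.410: |R|=1.14556 >1
So |R|<1 on (-2.2727, 0).

(-2.2727,0); λ=-10 ⇒ h* = (25/11)/10 = 0.2273.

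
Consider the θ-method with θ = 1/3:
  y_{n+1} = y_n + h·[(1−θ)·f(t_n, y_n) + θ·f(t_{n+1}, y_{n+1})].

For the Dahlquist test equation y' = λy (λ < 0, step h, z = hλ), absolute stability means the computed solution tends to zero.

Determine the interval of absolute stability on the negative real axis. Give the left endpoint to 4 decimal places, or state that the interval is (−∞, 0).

With y'=λy (z=hλ):
  y_{n+1} = y_n + z·[2/3·y_n + 1/3·y_{n+1}] ⇒ (1 − 1/3z)y_{n+1} = (1 + 2/3z)y_n
  ⇒ R(z) = (1 + 2/3z)/(1 − 1/3z).

Need |R(x)|<1, x<0.
x=-1.4: |R|=0.0455
R=−1: 1+2/3x = −1+1/3x ⇒ -1/3x=2 ⇒ x=2/(-1/3)=-6.0000
Confirm numerically:
  x=-5.531: |R|=0.94502 <1
  x=-5.461: |R|=0.93630 <1
  x=-3.613: |R|=0.63904 <1
  x=-2.671: |R|=0.41298 <1
  x=-6.497: |R|=1.05233 >1
  x=-6.407: |R|=1.04327 >1
  x=-6.127: |R|=1.01391 >1
Interval (-6.0000, 0).

z∈(-6.0000,0).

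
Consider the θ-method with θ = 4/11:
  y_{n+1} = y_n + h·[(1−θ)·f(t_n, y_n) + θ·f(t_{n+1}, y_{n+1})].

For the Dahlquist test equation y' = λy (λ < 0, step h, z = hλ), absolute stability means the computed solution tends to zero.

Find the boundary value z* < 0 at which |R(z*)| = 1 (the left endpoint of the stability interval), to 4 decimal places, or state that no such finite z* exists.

With y'=λy (z=hλ):
  y_{n+1} = y_n + z·[7/11·y_n + 4/11·y_{n+1}] ⇒ (1 − 4/11z)y_{n+1} = (1 + 7/11z)y_n
  Hence R(z) = (1 + 7/11z)/(1 − 4/11z).

Solve |R(x)|<1 on ℝ⁻.
x=-0.43: |R|=0.6281
R=−1: 1+7/11x = −1+4/11x ⇒ -3/11x=2 ⇒ x=2/(-3/11)=-7.3333
Confirm numerically:
  x=-5.122: |R|=0.78932 <1
  x=-5.037: |R|=0.77883 <1
  x=-3.935: |R|=0.61874 <1
  x=-7.872: |R|=1.03803 >1
  x=-7.730: |R|=1.02839 >1
Stable set (-7.3333, 0).

left endpoint -7.3333.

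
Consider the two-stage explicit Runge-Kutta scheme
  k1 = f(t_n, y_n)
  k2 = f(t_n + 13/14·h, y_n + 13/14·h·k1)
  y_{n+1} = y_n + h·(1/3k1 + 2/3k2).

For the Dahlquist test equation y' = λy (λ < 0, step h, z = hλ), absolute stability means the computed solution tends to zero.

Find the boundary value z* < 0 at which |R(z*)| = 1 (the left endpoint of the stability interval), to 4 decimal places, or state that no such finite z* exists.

z* = -1.6154.

With y'=λy (z=hλ):
  k1=λy_n ⇒ h·k1=z·y_n;  k2=λ(1+13/14z)y_n ⇒ h·k2=z(1+13/14z)y_n
  y_{n+1}/y_n = 1 + 1/3z + 2/3z(1+13/14z) = 1 + z + 13/21z²
  R(z) = 1 + z + 13/21z².

Need |R(x)|<1, x<0.
x=-1.68: |R|=1.0672
R=1: x+13/21x²=0 ⇒ x=−21/13=-1.6154; min R=1−1/(4·13/21)=0.5962>−1
Confirm numerically:
  x=-1.375: |R|=0.79539 <1
  x=-1.213: |R|=0.69785 <1
  x=-0.790: |R|=0.59635 <1
  x=-0.741: |R|=0.59891 <1
  x=-2.111: |R|=1.64767 >1
  x=-2.084: |R|=1.60456 >1
  x=-1.734: |R|=1.12733 >1
Interval (-1.6154, 0).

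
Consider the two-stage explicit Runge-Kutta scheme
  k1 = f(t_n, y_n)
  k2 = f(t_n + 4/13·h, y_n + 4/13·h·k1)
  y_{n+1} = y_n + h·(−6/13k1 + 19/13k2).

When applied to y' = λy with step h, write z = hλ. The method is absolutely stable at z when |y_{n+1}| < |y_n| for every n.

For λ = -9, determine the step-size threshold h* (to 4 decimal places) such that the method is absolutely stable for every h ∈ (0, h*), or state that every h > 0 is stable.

With y'=λy (z=hλ):
  k1=λy_n ⇒ h·k1=z·y_n;  k2=λ(1+4/13z)y_n ⇒ h·k2=z(1+4/13z)y_n
  y_{n+1}/y_n = 1 − 6/13z + 19/13z(1+4/13z) = 1 + z + 76/169z²
  so R(z) = 1 + z + 76/169z².

Need |R(x)|<1, x<0.
x=-0.85: |R|=0.4749
R=1: x+76/169x²=0 ⇒ x=−169/76=-2.2237; min R=1−1/(4·76/169)=0.4441>−1
Confirm numerically:
  x=-2.091: |R|=0.87523 <1
  x=-1.925: |R|=0.74143 <1
  x=-1.136: |R|=0.44434 <1
  x=-1.110: |R|=0.44408 <1
  x=-2.781: |R|=1.69699 >1
  x=-2.444: |R|=1.24214 >1
  x=-2.255: |R|=1.03176 >1
So |R|<1 on (-2.2237, 0).

(-2.2237,0); λ=-9 ⇒ h* = (169/76)/9 = 0.2471.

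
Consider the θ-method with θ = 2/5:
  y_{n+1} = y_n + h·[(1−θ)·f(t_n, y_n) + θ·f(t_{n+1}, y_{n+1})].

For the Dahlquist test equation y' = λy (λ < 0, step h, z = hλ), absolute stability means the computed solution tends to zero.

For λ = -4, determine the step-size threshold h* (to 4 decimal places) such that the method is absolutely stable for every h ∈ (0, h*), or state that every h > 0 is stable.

With y'=λy (z=hλ):
  y_{n+1} = y_n + z·[3/5·y_n + 2/5·y_{n+1}] ⇒ (1 − 2/5z)y_{n+1} = (1 + 3/5z)y_n
  R(z) = (1 + 3/5z)/(1 − 2/5z).

Solve |R(x)|<1 on ℝ⁻.
x=-1.26: |R|=0.1622
R=−1: 1+3/5x = −1+2/5x ⇒ -1/5x=2 ⇒ x=2/(-1/5)=-10.0000
Confirm numerically:
  x=-8.693: |R|=0.94162 <1
  x=-5.965: |R|=0.76167 <1
  x=-4.621: |R|=0.62231 <1
  x=-4.277: |R|=0.57776 <1
  x=-10.368: |R|=1.01430 >1
  x=-10.341: |R|=1.01328 >1
  x=-10.225: |R|=1.00884 >1
So |R|<1 on (-10.0000, 0).

(-10.0000,0); λ=-4 ⇒ h* = (10)/4 = 2.5000.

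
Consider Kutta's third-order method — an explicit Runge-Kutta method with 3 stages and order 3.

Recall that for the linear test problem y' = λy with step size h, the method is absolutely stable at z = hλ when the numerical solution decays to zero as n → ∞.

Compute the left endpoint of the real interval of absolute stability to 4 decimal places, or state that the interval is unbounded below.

left endpoint -2.5127.

Set f=λy, z=hλ:
  order 3, 3-stage ⇒ R(z)=1+z+z^2/2+z^3/6
  (e.g. R(-0.34)=0.71125, |R|=0.71125)

Solve |R(x)|<1 on ℝ⁻.
x=-0.34: |R|=0.7112
|R(-1.3)|=0.1788 |R(-1.23)|=0.2163 |R(-0.5)|=0.6042
Bisect:
  x_lo=-3.1243 |R|=2.3265  x_hi=-0.1049 |R|=0.9004
  mid=-1.61460 |R|=0.01266 →hi
  mid=-2.36944 |R|=0.77943 →hi
  mid=-2.74687 |R|=1.42854 →lo
  mid=-2.55816 |R|=1.07624 →lo
  mid=-2.46380 |R|=0.92132 →hi
  mid=-2.51098 |R|=0.99710 →hi
  mid=-2.53457 |R|=1.03624 →lo
  mid=-2.52277 |R|=1.01656 →lo
  mid=-2.51688 |R|=1.00680 →lo
  ...
  [-2.51282,-2.51264] ⇒ x*=-2.5127
So |R|<1 on (-2.5127, 0).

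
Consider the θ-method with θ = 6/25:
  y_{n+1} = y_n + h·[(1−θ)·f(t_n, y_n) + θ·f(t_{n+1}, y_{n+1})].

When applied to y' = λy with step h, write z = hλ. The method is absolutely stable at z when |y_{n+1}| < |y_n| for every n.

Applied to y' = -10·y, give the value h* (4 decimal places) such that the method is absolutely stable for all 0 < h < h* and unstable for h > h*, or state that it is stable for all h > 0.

On y'=λy, z=hλ:
  y_{n+1} = y_n + z·[19/25·y_n + 6/25·y_{n+1}] ⇒ (1 − 6/25z)y_{n+1} = (1 + 19/25z)y_n
  R(z) = (1 + 19/25z)/(1 − 6/25z).

Boundary: |R(x)|=1, x<0.
x=-1.49: |R|=0.0975
R=−1: 1+19/25x = −1+6/25x ⇒ -13/25x=2 ⇒ x=2/(-13/25)=-3.8462
Confirm numerically:
  x=-3.125: |R|=0.78571 <1
  x=-2.632: |R|=0.61306 <1
  x=-1.828: |R|=0.27057 <1
  x=-4.325: |R|=1.12218 >1
  x=-4.083: |R|=1.06220 >1
Interval (-3.8462, 0).

(-3.8462,0); λ=-10 ⇒ h* = (50/13)/10 = 0.3846.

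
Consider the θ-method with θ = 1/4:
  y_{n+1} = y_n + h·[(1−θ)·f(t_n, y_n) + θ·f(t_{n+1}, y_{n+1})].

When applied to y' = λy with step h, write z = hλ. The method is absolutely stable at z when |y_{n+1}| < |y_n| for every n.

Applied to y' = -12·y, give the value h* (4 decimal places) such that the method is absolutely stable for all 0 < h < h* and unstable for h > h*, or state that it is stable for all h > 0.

With y'=λy (z=hλ):
  y_{n+1} = y_n + z·[3/4·y_n + 1/4·y_{n+1}] ⇒ (1 − 1/4z)y_{n+1} = (1 + 3/4z)y_n
  so R(z) = (1 + 3/4z)/(1 − 1/4z).

Boundary: |R(x)|=1, x<0.
x=-1.1: |R|=0.1373
R=−1: 1+3/4x = −1+1/4x ⇒ -1/2x=2 ⇒ x=2/(-1/2)=-4.0000
Confirm numerically:
  x=-3.821: |R|=0.95423 <1
  x=-2.673: |R|=0.60228 <1
  x=-2.185: |R|=0.41310 <1
  x=-1.957: |R|=0.31408 <1
  x=-4.218: |R|=1.05305 >1
  x=-4.061: |R|=1.01513 >1
  x=-4.040: |R|=1.00995 >1
Interval (-4.0000, 0).

(-4.0000,0); λ=-12 ⇒ h* = (4)/12 = 0.3333.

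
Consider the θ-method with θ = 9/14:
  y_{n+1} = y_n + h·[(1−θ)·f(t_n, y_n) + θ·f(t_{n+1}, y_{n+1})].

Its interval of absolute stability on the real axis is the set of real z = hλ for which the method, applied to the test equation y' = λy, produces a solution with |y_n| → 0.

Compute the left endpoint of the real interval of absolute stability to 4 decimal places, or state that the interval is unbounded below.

Test eqn y'=λy, z=hλ:
  y_{n+1} = y_n + z·[5/14·y_n + 9/14·y_{n+1}] ⇒ (1 − 9/14z)y_{n+1} = (1 + 5/14z)y_n
  ⇒ R(z) = (1 + 5/14z)/(1 − 9/14z).

Solve |R(x)|<1 on ℝ⁻.
x=-1: |R|=0.3913
x=-2: |R|=0.1250
x=-10: |R|=0.3462
x=-100: |R|=0.5317
θ=9/14≥1/2 ⇒ |1+5/14x|<|1−9/14x| ∀x<0 ⇒ interval (−∞,0).

interval (−∞, 0).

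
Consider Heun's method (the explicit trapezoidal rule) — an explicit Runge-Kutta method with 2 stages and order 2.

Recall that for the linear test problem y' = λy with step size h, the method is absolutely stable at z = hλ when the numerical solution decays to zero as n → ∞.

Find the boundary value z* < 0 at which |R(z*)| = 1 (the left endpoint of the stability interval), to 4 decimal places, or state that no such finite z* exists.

z* = -2.0000.

On y'=λy, z=hλ:
  order 2, 2-stage ⇒ R(z)=1+z+z^2/2
  (e.g. R(-1.47)=0.61045, |R|=0.61045)

Solve |R(x)|<1 on ℝ⁻.
x=-1.47: |R|=0.6104
|R(-2.26)|=1.2938 |R(-2.22)|=1.2442 |R(-1.57)|=0.6624
Bisect:
  x_lo=-2.4109 |R|=1.4953  x_hi=-0.1365 |R|=0.8728
  mid=-1.27372 |R|=0.53746 →hi
  mid=-1.84231 |R|=0.85475 →hi
  mid=-2.12661 |R|=1.13463 →lo
  mid=-1.98446 |R|=0.98458 →hi
  mid=-2.05554 |R|=1.05708 →lo
  mid=-2.02000 |R|=1.02020 →lo
  mid=-2.00223 |R|=1.00223 →lo
  mid=-1.99335 |R|=0.99337 →hi
  mid=-1.99779 |R|=0.99779 →hi
  mid=-2.00001 |R|=1.00001 →lo
  ...
  [-2.00001,-1.99987] ⇒ x*=-2.0000
Interval (-2.0000, 0).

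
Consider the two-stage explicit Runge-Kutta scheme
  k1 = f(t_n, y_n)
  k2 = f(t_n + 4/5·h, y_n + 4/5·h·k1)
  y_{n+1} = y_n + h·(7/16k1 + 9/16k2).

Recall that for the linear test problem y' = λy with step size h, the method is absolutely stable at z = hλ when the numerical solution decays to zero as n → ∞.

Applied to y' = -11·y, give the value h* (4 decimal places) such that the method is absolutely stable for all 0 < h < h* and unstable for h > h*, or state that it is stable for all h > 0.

Test eqn y'=λy, z=hλ:
  k1=λy_n ⇒ h·k1=z·y_n;  k2=λ(1+4/5z)y_n ⇒ h·k2=z(1+4/5z)y_n
  y_{n+1}/y_n = 1 + 7/16z + 9/16z(1+4/5z) = 1 + z + 9/20z²
  so R(z) = 1 + z + 9/20z².

Find x<0 with |R(x)|<1.
x=-0.4: |R|=0.6720
R=1: x+9/20x²=0 ⇒ x=−20/9=-2.2222; min R=1−1/(4·9/20)=0.4444>−1
Confirm numerically:
  x=-2.034: |R|=0.82772 <1
  x=-1.596: |R|=0.55025 <1
  x=-1.491: |R|=0.50939 <1
  x=-1.310: |R|=0.46225 <1
  x=-2.809: |R|=1.74172 >1
  x=-2.731: |R|=1.62526 >1
  x=-2.583: |R|=1.41935 >1
Interval (-2.2222, 0).

(-2.2222,0); λ=-11 ⇒ h* = (20/9)/11 = 0.2020.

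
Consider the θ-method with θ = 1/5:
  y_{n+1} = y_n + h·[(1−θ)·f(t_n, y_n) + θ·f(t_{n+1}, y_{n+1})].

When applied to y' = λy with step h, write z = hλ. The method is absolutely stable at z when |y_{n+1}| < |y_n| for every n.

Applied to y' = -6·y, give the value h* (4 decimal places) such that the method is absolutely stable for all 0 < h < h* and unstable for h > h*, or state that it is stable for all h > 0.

(-3.3333,0); λ=-6 ⇒ h* = (10/3)/6 = 0.5556.

Set f=λy, z=hλ:
  y_{n+1} = y_n + z·[4/5·y_n + 1/5·y_{n+1}] ⇒ (1 − 1/5z)y_{n+1} = (1 + 4/5z)y_n
  so R(z) = (1 + 4/5z)/(1 − 1/5z).

Boundary: |R(x)|=1, x<0.
x=-0.34: |R|=0.6816
R=−1: 1+4/5x = −1+1/5x ⇒ -3/5x=2 ⇒ x=2/(-3/5)=-3.3333
Confirm numerically:
  x=-3.152: |R|=0.93327 <1
  x=-2.599: |R|=0.71009 <1
  x=-2.552: |R|=0.68962 <1
  x=-1.844: |R|=0.34717 <1
  x=-3.447: |R|=1.04037 >1
  x=-3.436: |R|=1.03651 >1
Stable set (-3.3333, 0).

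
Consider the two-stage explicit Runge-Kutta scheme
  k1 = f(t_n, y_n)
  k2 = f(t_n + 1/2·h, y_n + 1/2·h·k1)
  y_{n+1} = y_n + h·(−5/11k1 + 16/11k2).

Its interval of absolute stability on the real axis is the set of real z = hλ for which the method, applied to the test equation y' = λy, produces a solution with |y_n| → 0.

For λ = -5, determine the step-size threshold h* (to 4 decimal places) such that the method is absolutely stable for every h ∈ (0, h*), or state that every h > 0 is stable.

(-1.3750,0); λ=-5 ⇒ h* = (11/8)/5 = 0.2750.

With y'=λy (z=hλ):
  k1=λy_n ⇒ h·k1=z·y_n;  k2=λ(1+1/2z)y_n ⇒ h·k2=z(1+1/2z)y_n
  y_{n+1}/y_n = 1 − 5/11z + 16/11z(1+1/2z) = 1 + z + 8/11z²
  so R(z) = 1 + z + 8/11z².

Boundary: |R(x)|=1, x<0.
x=-1.75: |R|=1.4773
R=1: x+8/11x²=0 ⇒ x=−11/8=-1.3750; min R=1−1/(4·8/11)=0.6562>−1
Confirm numerically:
  x=-1.281: |R|=0.91243 <1
  x=-0.961: |R|=0.71065 <1
  x=-0.848: |R|=0.67498 <1
  x=-0.556: |R|=0.66883 <1
  x=-1.885: |R|=1.69916 >1
  x=-1.440: |R|=1.06807 >1
Stable set (-1.3750, 0).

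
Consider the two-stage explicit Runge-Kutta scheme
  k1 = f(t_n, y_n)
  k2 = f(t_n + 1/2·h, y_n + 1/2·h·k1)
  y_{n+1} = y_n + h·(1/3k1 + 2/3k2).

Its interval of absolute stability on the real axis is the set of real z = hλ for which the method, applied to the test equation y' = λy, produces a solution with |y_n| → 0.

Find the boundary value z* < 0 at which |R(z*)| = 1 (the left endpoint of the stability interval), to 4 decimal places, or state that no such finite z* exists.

Test eqn y'=λy, z=hλ:
  k1=λy_n ⇒ h·k1=z·y_n;  k2=λ(1+1/2z)y_n ⇒ h·k2=z(1+1/2z)y_n
  y_{n+1}/y_n = 1 + 1/3z + 2/3z(1+1/2z) = 1 + z + 1/3z²
  R(z) = 1 + z + 1/3z².

Find x<0 with |R(x)|<1.
x=-0.5: |R|=0.5833
R=1: x+1/3x²=0 ⇒ x=−3=-3.0000; min R=1−1/(4·1/3)=0.2500>−1
Confirm numerically:
  x=-2.859: |R|=0.86563 <1
  x=-2.450: |R|=0.55083 <1
  x=-1.249: |R|=0.27100 <1
  x=-3.289: |R|=1.31684 >1
  x=-3.096: |R|=1.09907 >1
Stable set (-3.0000, 0).

left endpoint -3.0000.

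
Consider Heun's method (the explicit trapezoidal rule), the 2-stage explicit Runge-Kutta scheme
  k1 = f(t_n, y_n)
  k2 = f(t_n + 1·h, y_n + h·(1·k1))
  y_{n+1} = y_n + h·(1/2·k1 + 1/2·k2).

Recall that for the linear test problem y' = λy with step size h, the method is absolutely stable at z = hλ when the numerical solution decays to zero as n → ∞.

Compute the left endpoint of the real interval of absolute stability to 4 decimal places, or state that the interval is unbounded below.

With y'=λy (z=hλ):
  order 2, 2-stage ⇒ R(z)=1+z+z^2/2
  (e.g. R(-1.03)=0.50045, |R|=0.50045)

Need |R(x)|<1, x<0.
x=-1.03: |R|=0.5005
|R(-2.06)|=1.0618 |R(-1.81)|=0.8281 |R(-1.37)|=0.5685
Bisect:
  x_lo=-2.4368 |R|=1.5323  x_hi=-0.1666 |R|=0.8473
  mid=-1.30171 |R|=0.54551 →hi
  mid=-1.86927 |R|=0.87782 →hi
  mid=-2.15305 |R|=1.16477 →lo
  mid=-2.01116 |R|=1.01123 →lo
  mid=-1.94022 |R|=0.94200 →hi
  mid=-1.97569 |R|=0.97599 →hi
  mid=-1.99343 |R|=0.99345 →hi
  mid=-2.00230 |R|=1.00230 →lo
  mid=-1.99786 |R|=0.99786 →hi
  mid=-2.00008 |R|=1.00008 →lo
  ...
  [-2.00008,-1.99994] ⇒ x*=-2.0000
Interval (-2.0000, 0).

z* = -2.0000.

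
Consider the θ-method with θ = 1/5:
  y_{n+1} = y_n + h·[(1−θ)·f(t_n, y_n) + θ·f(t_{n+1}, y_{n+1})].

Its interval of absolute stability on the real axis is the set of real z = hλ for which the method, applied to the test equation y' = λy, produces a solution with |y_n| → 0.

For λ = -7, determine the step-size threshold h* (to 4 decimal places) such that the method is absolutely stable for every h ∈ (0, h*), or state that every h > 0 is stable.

(-3.3333,0); λ=-7 ⇒ h* = (10/3)/7 = 0.4762.

On y'=λy, z=hλ:
  y_{n+1} = y_n + z·[4/5·y_n + 1/5·y_{n+1}] ⇒ (1 − 1/5z)y_{n+1} = (1 + 4/5z)y_n
  R(z) = (1 + 4/5z)/(1 − 1/5z).

Boundary: |R(x)|=1, x<0.
x=-1.47: |R|=0.1360
R=−1: 1+4/5x = −1+1/5x ⇒ -3/5x=2 ⇒ x=2/(-3/5)=-3.3333
Confirm numerically:
  x=-3.219: |R|=0.95827 <1
  x=-2.758: |R|=0.77752 <1
  x=-2.159: |R|=0.50789 <1
  x=-1.578: |R|=0.19945 <1
  x=-3.910: |R|=1.19416 >1
  x=-3.599: |R|=1.09269 >1
So |R|<1 on (-3.3333, 0).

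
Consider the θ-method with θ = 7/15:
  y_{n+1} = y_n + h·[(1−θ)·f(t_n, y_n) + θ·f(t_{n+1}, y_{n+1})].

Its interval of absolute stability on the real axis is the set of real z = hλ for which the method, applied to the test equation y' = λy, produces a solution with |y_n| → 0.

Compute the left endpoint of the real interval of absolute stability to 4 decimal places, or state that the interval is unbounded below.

Set f=λy, z=hλ:
  y_{n+1} = y_n + z·[8/15·y_n + 7/15·y_{n+1}] ⇒ (1 − 7/15z)y_{n+1} = (1 + 8/15z)y_n
  R(z) = (1 + 8/15z)/(1 − 7/15z).

Find x<0 with |R(x)|<1.
x=-1: |R|=0.3182
R=−1: 1+8/15x = −1+7/15x ⇒ -1/15x=2 ⇒ x=2/(-1/15)=-30.0000
Confirm numerically:
  x=-16.326: |R|=0.89423 <1
  x=-13.916: |R|=0.85692 <1
  x=-13.752: |R|=0.85397 <1
  x=-13.249: |R|=0.84453 <1
  x=-30.539: |R|=1.00236 >1
  x=-30.519: |R|=1.00227 >1
  x=-30.510: |R|=1.00223 >1
Stable set (-30.0000, 0).

z* = -30.0000.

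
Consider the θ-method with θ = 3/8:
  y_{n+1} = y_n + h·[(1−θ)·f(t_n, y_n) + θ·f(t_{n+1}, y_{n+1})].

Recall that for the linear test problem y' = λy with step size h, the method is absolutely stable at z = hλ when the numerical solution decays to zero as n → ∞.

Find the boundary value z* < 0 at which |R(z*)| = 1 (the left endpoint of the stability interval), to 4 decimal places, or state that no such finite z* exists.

Set f=λy, z=hλ:
  y_{n+1} = y_n + z·[5/8·y_n + 3/8·y_{n+1}] ⇒ (1 − 3/8z)y_{n+1} = (1 + 5/8z)y_n
  ⇒ R(z) = (1 + 5/8z)/(1 − 3/8z).

Need |R(x)|<1, x<0.
x=-0.5: |R|=0.5789
R=−1: 1+5/8x = −1+3/8x ⇒ -1/4x=2 ⇒ x=2/(-1/4)=-8.0000
Confirm numerically:
  x=-5.847: |R|=0.83141 <1
  x=-5.157: |R|=0.75774 <1
  x=-4.794: |R|=0.71352 <1
  x=-8.555: |R|=1.03297 >1
  x=-8.442: |R|=1.02653 >1
  x=-8.411: |R|=1.02473 >1
So |R|<1 on (-8.0000, 0).

z* = -8.0000.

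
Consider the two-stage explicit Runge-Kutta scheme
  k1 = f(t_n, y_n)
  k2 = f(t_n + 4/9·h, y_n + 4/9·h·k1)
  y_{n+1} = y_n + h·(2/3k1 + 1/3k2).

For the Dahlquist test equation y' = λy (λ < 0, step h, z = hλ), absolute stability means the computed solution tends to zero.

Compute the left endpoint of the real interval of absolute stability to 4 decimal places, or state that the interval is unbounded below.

On y'=λy, z=hλ:
  k1=λy_n ⇒ h·k1=z·y_n;  k2=λ(1+4/9z)y_n ⇒ h·k2=z(1+4/9z)y_n
  y_{n+1}/y_n = 1 + 2/3z + 1/3z(1+4/9z) = 1 + z + 4/27z²
  so R(z) = 1 + z + 4/27z².

Need |R(x)|<1, x<0.
x=-1.32: |R|=0.0619
R=1: x+4/27x²=0 ⇒ x=−27/4=-6.7500; min R=1−1/(4·4/27)=-0.6875>−1
Confirm numerically:
  x=-5.674: |R|=0.09552 <1
  x=-4.755: |R|=0.40537 <1
  x=-4.354: |R|=0.54551 <1
  x=-7.336: |R|=1.63687 >1
  x=-7.228: |R|=1.51185 >1
  x=-7.085: |R|=1.35163 >1
Interval (-6.7500, 0).

z* = -6.7500.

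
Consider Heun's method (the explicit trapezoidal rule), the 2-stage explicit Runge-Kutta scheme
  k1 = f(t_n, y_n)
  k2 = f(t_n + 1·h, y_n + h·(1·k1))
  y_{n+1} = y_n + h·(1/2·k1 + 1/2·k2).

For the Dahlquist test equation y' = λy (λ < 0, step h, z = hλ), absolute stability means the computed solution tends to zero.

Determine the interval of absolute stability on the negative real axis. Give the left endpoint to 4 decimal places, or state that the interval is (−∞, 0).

z∈(-2.0000,0).

Test eqn y'=λy, z=hλ:
  order 2, 2-stage ⇒ R(z)=1+z+z^2/2
  (e.g. R(-1.29)=0.54205, |R|=0.54205)

Boundary: |R(x)|=1, x<0.
x=-1.29: |R|=0.5421
|R(-1.85)|=0.8613 |R(-1.55)|=0.6513 |R(-1.04)|=0.5008
Bisect:
  x_lo=-2.6447 |R|=1.8525  x_hi=-0.2261 |R|=0.7995
  mid=-1.43539 |R|=0.59478 →hi
  mid=-2.04005 |R|=1.04086 →lo
  mid=-1.73772 |R|=0.77212 →hi
  mid=-1.88889 |R|=0.89506 →hi
  mid=-1.96447 |R|=0.96510 →hi
  mid=-2.00226 |R|=1.00227 →lo
  mid=-1.98337 |R|=0.98351 →hi
  ...
  [-2.00005,-1.99990] ⇒ x*=-2.0000
Stable set (-2.0000, 0).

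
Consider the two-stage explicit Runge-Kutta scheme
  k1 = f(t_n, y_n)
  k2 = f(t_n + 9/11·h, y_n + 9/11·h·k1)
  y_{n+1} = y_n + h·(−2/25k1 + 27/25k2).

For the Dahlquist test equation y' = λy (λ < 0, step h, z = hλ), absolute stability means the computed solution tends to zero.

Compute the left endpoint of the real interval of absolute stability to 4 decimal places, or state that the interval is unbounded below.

z* = -1.1317.

With y'=λy (z=hλ):
  k1=λy_n ⇒ h·k1=z·y_n;  k2=λ(1+9/11z)y_n ⇒ h·k2=z(1+9/11z)y_n
  y_{n+1}/y_n = 1 − 2/25z + 27/25z(1+9/11z) = 1 + z + 243/275z²
  R(z) = 1 + z + 243/275z².

Find x<0 with |R(x)|<1.
x=-1.46: |R|=1.4236
R=1: x+243/275x²=0 ⇒ x=−275/243=-1.1317; min R=1−1/(4·243/275)=0.7171>−1
Confirm numerically:
  x=-1.056: |R|=0.92937 <1
  x=-0.906: |R|=0.81932 <1
  x=-0.873: |R|=0.80044 <1
  x=-1.491: |R|=1.47340 >1
  x=-1.258: |R|=1.14041 >1
  x=-1.187: |R|=1.05802 >1
Interval (-1.1317, 0).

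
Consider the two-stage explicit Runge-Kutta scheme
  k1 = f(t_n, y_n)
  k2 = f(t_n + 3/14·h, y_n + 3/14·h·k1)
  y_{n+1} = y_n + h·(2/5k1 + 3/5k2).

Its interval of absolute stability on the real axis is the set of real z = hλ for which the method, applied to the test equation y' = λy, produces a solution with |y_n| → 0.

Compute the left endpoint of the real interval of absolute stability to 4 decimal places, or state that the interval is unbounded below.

z* = -7.7778.

On y'=λy, z=hλ:
  k1=λy_n ⇒ h·k1=z·y_n;  k2=λ(1+3/14z)y_n ⇒ h·k2=z(1+3/14z)y_n
  y_{n+1}/y_n = 1 + 2/5z + 3/5z(1+3/14z) = 1 + z + 9/70z²
  Hence R(z) = 1 + z + 9/70z².

Need |R(x)|<1, x<0.
x=-0.68: |R|=0.3795
R=1: x+9/70x²=0 ⇒ x=−70/9=-7.7778; min R=1−1/(4·9/70)=-0.9444>−1
Confirm numerically:
  x=-7.102: |R|=0.38294 <1
  x=-5.727: |R|=0.51005 <1
  x=-4.312: |R|=0.92143 <1
  x=-8.084: |R|=1.31828 >1
  x=-8.008: |R|=1.23704 >1
  x=-7.918: |R|=1.14275 >1
Interval (-7.7778, 0).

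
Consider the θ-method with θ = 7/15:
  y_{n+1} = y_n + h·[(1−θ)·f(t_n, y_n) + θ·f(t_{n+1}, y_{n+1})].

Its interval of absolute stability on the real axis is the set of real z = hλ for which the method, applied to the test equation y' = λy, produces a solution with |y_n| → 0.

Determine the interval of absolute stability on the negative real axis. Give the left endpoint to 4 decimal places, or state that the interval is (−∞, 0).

With y'=λy (z=hλ):
  y_{n+1} = y_n + z·[8/15·y_n + 7/15·y_{n+1}] ⇒ (1 − 7/15z)y_{n+1} = (1 + 8/15z)y_n
  R(z) = (1 + 8/15z)/(1 − 7/15z).

Boundary: |R(x)|=1, x<0.
x=-0.65: |R|=0.5013
R=−1: 1+8/15x = −1+7/15x ⇒ -1/15x=2 ⇒ x=2/(-1/15)=-30.0000
Confirm numerically:
  x=-21.809: |R|=0.95115 <1
  x=-18.565: |R|=0.92111 <1
  x=-16.705: |R|=0.89923 <1
  x=-13.839: |R|=0.85554 <1
  x=-30.551: |R|=1.00241 >1
  x=-30.408: |R|=1.00179 >1
  x=-30.351: |R|=1.00154 >1
Stable set (-30.0000, 0).

z∈(-30.0000,0).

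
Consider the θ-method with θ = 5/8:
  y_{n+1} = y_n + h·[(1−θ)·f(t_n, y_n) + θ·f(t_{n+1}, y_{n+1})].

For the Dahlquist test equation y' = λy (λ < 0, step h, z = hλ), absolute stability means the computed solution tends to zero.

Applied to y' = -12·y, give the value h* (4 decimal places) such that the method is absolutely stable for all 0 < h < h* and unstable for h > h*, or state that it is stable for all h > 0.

interval (−∞, 0). Any h>0 works for λ=-12.

With y'=λy (z=hλ):
  y_{n+1} = y_n + z·[3/8·y_n + 5/8·y_{n+1}] ⇒ (1 − 5/8z)y_{n+1} = (1 + 3/8z)y_n
  Hence R(z) = (1 + 3/8z)/(1 − 5/8z).

Find x<0 with |R(x)|<1.
x=-0.63: |R|=0.5480
x=-2: |R|=0.1111
x=-10: |R|=0.3793
x=-100: |R|=0.5748
θ=5/8≥1/2 ⇒ |1+3/8x|<|1−5/8x| ∀x<0 ⇒ interval (−∞,0).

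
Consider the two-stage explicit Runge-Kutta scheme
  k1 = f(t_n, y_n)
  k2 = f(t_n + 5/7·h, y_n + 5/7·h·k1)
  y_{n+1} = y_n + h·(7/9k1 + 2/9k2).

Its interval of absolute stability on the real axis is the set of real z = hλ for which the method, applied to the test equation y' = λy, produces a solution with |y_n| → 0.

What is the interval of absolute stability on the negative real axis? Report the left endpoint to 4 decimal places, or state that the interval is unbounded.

(-6.3000, 0).

Set f=λy, z=hλ:
  k1=λy_n ⇒ h·k1=z·y_n;  k2=λ(1+5/7z)y_n ⇒ h·k2=z(1+5/7z)y_n
  y_{n+1}/y_n = 1 + 7/9z + 2/9z(1+5/7z) = 1 + z + 10/63z²
  ⇒ R(z) = 1 + z + 10/63z².

Need |R(x)|<1, x<0.
x=-1.63: |R|=0.2083
R=1: x+10/63x²=0 ⇒ x=−63/10=-6.3000; min R=1−1/(4·10/63)=-0.5750>−1
Confirm numerically:
  x=-4.551: |R|=0.26344 <1
  x=-3.931: |R|=0.47818 <1
  x=-2.572: |R|=0.52197 <1
  x=-6.515: |R|=1.22234 >1
  x=-6.508: |R|=1.21487 >1
  x=-6.405: |R|=1.10675 >1
Interval (-6.3000, 0).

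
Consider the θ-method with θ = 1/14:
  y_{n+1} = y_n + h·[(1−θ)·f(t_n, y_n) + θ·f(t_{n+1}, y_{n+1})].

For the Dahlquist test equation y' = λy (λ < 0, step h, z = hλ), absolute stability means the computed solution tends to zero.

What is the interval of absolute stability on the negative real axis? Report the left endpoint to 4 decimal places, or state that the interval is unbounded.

z∈(-2.3333,0).

Test eqn y'=λy, z=hλ:
  y_{n+1} = y_n + z·[13/14·y_n + 1/14·y_{n+1}] ⇒ (1 − 1/14z)y_{n+1} = (1 + 13/14z)y_n
  ⇒ R(z) = (1 + 13/14z)/(1 − 1/14z).

Boundary: |R(x)|=1, x<0.
x=-0.59: |R|=0.4339
R=−1: 1+13/14x = −1+1/14x ⇒ -6/7x=2 ⇒ x=2/(-6/7)=-2.3333
Confirm numerically:
  x=-2.210: |R|=0.90870 <1
  x=-2.199: |R|=0.90049 <1
  x=-1.156: |R|=0.06783 <1
  x=-2.836: |R|=1.35828 >1
  x=-2.819: |R|=1.34651 >1
  x=-2.629: |R|=1.21336 >1
Interval (-2.3333, 0).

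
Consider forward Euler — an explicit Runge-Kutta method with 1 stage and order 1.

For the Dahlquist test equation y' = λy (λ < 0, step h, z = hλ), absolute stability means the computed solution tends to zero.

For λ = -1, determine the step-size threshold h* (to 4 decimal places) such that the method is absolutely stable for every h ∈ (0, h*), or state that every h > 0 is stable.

With y'=λy (z=hλ):
  order 1, 1-stage ⇒ R(z)=1+z
  (e.g. R(-0.76)=0.24000, |R|=0.24000)

Find x<0 with |R(x)|<1.
x=-0.76: |R|=0.2400
|R(-1.68)|=0.6800 |R(-1.38)|=0.3800 |R(-1.03)|=0.0300
Bisect:
  x_lo=-2.3015 |R|=1.3015  x_hi=-0.1970 |R|=0.8030
  mid=-1.24927 |R|=0.24927 →hi
  mid=-1.77541 |R|=0.77541 →hi
  mid=-2.03848 |R|=1.03848 →lo
  mid=-1.90694 |R|=0.90694 →hi
  mid=-1.97271 |R|=0.97271 →hi
  mid=-2.00559 |R|=1.00559 →lo
  mid=-1.98915 |R|=0.98915 →hi
  mid=-1.99737 |R|=0.99737 →hi
  mid=-2.00148 |R|=1.00148 →lo
  mid=-1.99943 |R|=0.99943 →hi
  ...
  [-2.00007,-1.99994] ⇒ x*=-2.0000
So |R|<1 on (-2.0000, 0).

(-2.0000,0); λ=-1 ⇒ h* = 2.0000.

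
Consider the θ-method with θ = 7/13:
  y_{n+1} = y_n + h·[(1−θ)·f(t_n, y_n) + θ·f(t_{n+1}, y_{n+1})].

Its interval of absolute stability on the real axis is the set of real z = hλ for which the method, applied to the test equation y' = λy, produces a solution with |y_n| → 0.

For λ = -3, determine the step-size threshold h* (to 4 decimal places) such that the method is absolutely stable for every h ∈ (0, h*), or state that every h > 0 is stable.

unbounded; (−∞, 0). Any h>0 works for λ=-3.

On y'=λy, z=hλ:
  y_{n+1} = y_n + z·[6/13·y_n + 7/13·y_{n+1}] ⇒ (1 − 7/13z)y_{n+1} = (1 + 6/13z)y_n
  so R(z) = (1 + 6/13z)/(1 − 7/13z).

Boundary: |R(x)|=1, x<0.
x=-0.73: |R|=0.4760
x=-2: |R|=0.0370
x=-10: |R|=0.5663
x=-100: |R|=0.8233
θ=7/13≥1/2 ⇒ |1+6/13x|<|1−7/13x| ∀x<0 ⇒ interval (−∞,0).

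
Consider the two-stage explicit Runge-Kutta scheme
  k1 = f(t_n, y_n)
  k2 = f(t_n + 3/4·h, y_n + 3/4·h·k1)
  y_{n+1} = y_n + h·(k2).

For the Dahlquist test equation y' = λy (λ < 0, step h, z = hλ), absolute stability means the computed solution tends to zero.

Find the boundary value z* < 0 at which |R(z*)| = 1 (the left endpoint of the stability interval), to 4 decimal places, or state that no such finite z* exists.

On y'=λy, z=hλ:
  k1=λy_n ⇒ h·k1=z·y_n;  k2=λ(1+3/4z)y_n ⇒ h·k2=z(1+3/4z)y_n
  y_{n+1}/y_n = 1 + z(1+3/4z) = 1 + z + 3/4z²
  R(z) = 1 + z + 3/4z².

Solve |R(x)|<1 on ℝ⁻.
x=-0.45: |R|=0.7019
R=1: x+3/4x²=0 ⇒ x=−4/3=-1.3333; min R=1−1/(4·3/4)=0.6667>−1
Confirm numerically:
  x=-1.289: |R|=0.95714 <1
  x=-0.819: |R|=0.68407 <1
  x=-0.702: |R|=0.66760 <1
  x=-0.610: |R|=0.66908 <1
  x=-1.787: |R|=1.60803 >1
  x=-1.652: |R|=1.39483 >1
  x=-1.524: |R|=1.21793 >1
Stable set (-1.3333, 0).

left endpoint -1.3333.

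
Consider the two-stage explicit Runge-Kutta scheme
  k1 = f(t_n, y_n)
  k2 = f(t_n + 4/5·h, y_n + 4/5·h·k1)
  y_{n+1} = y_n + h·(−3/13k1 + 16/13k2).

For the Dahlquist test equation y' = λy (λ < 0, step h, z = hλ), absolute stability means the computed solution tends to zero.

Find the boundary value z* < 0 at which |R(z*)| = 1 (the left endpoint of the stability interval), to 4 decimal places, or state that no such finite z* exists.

left endpoint -1.0156.

With y'=λy (z=hλ):
  k1=λy_n ⇒ h·k1=z·y_n;  k2=λ(1+4/5z)y_n ⇒ h·k2=z(1+4/5z)y_n
  y_{n+1}/y_n = 1 − 3/13z + 16/13z(1+4/5z) = 1 + z + 64/65z²
  so R(z) = 1 + z + 64/65z².

Boundary: |R(x)|=1, x<0.
x=-1.06: |R|=1.0463
R=1: x+64/65x²=0 ⇒ x=−65/64=-1.0156; min R=1−1/(4·64/65)=0.7461>−1
Confirm numerically:
  x=-0.994: |R|=0.97884 <1
  x=-0.875: |R|=0.87885 <1
  x=-0.470: |R|=0.74750 <1
  x=-1.434: |R|=1.59072 >1
  x=-1.393: |R|=1.51760 >1
Interval (-1.0156, 0).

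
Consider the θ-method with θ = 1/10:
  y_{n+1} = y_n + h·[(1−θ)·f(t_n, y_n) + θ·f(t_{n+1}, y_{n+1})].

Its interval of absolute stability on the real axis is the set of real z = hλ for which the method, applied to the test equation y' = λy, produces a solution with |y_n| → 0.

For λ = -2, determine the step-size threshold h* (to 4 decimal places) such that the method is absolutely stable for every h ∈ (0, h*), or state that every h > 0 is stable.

(-2.5000,0); λ=-2 ⇒ h* = (5/2)/2 = 1.2500.

Set f=λy, z=hλ:
  y_{n+1} = y_n + z·[9/10·y_n + 1/10·y_{n+1}] ⇒ (1 − 1/10z)y_{n+1} = (1 + 9/10z)y_n
  R(z) = (1 + 9/10z)/(1 − 1/10z).

Solve |R(x)|<1 on ℝ⁻.
x=-0.6: |R|=0.4340
R=−1: 1+9/10x = −1+1/10x ⇒ -4/5x=2 ⇒ x=2/(-4/5)=-2.5000
Confirm numerically:
  x=-2.133: |R|=0.75802 <1
  x=-1.949: |R|=0.63110 <1
  x=-1.495: |R|=0.30057 <1
  x=-2.959: |R|=1.28336 >1
  x=-2.861: |R|=1.22455 >1
  x=-2.603: |R|=1.06538 >1
Interval (-2.5000, 0).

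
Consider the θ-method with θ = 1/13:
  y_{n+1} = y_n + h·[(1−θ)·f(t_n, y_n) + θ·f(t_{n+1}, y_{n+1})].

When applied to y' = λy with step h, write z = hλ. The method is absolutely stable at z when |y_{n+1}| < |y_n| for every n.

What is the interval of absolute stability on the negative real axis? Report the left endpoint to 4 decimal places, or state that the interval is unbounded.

On y'=λy, z=hλ:
  y_{n+1} = y_n + z·[12/13·y_n + 1/13·y_{n+1}] ⇒ (1 − 1/13z)y_{n+1} = (1 + 12/13z)y_n
  R(z) = (1 + 12/13z)/(1 − 1/13z).

Boundary: |R(x)|=1, x<0.
x=-1.48: |R|=0.3287
R=−1: 1+12/13x = −1+1/13x ⇒ -11/13x=2 ⇒ x=2/(-11/13)=-2.3636
Confirm numerically:
  x=-1.861: |R|=0.62795 <1
  x=-1.480: |R|=0.32873 <1
  x=-1.406: |R|=0.26878 <1
  x=-0.971: |R|=0.09649 <1
  x=-2.584: |R|=1.15554 >1
  x=-2.528: |R|=1.11643 >1
So |R|<1 on (-2.3636, 0).

z∈(-2.3636,0).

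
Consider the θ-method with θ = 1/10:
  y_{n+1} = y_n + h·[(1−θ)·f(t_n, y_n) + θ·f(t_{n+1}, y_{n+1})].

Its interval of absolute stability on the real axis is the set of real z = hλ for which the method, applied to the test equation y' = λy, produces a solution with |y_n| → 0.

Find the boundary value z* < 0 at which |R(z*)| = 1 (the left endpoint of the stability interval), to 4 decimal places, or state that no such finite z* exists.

z* = -2.5000.

Set f=λy, z=hλ:
  y_{n+1} = y_n + z·[9/10·y_n + 1/10·y_{n+1}] ⇒ (1 − 1/10z)y_{n+1} = (1 + 9/10z)y_n
  Hence R(z) = (1 + 9/10z)/(1 − 1/10z).

Boundary: |R(x)|=1, x<0.
x=-1.01: |R|=0.0827
R=−1: 1+9/10x = −1+1/10x ⇒ -4/5x=2 ⇒ x=2/(-4/5)=-2.5000
Confirm numerically:
  x=-1.824: |R|=0.54263 <1
  x=-1.390: |R|=0.22037 <1
  x=-1.383: |R|=0.21497 <1
  x=-3.090: |R|=1.36058 >1
  x=-3.088: |R|=1.35941 >1
So |R|<1 on (-2.5000, 0).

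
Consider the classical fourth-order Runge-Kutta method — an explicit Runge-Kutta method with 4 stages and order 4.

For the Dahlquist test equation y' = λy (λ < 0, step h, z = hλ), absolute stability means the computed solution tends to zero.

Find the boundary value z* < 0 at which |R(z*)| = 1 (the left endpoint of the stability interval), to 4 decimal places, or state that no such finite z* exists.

Set f=λy, z=hλ:
  order 4, 4-stage ⇒ R(z)=1+z+z^2/2+z^3/6+z^4/24
  (e.g. R(-0.9)=0.41084, |R|=0.41084)

Need |R(x)|<1, x<0.
x=-0.9: |R|=0.4108
|R(-1.21)|=0.3161 |R(-0.94)|=0.3959 |R(-0.51)|=0.6008
Bisect:
  x_lo=-3.2906 |R|=2.0701  x_hi=-0.0885 |R|=0.9153
  mid=-1.68953 |R|=0.27344 →hi
  mid=-2.49005 |R|=0.63877 →hi
  mid=-2.89030 |R|=1.17022 →lo
  mid=-2.69018 |R|=0.86581 →hi
  mid=-2.79024 |R|=1.00748 →lo
  mid=-2.74021 |R|=0.93413 →hi
  mid=-2.76522 |R|=0.97016 →hi
  ...
  [-2.78535,-2.78516] ⇒ x*=-2.7853
So |R|<1 on (-2.7853, 0).

z* = -2.7853.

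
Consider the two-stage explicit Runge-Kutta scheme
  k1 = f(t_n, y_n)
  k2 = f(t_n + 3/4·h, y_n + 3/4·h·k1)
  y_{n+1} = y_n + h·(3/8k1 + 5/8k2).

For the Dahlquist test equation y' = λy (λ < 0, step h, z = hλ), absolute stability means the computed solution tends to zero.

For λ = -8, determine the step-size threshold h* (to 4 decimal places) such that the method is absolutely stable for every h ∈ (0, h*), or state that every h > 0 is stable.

(-2.1333,0); λ=-8 ⇒ h* = (32/15)/8 = 0.2667.

Test eqn y'=λy, z=hλ:
  k1=λy_n ⇒ h·k1=z·y_n;  k2=λ(1+3/4z)y_n ⇒ h·k2=z(1+3/4z)y_n
  y_{n+1}/y_n = 1 + 3/8z + 5/8z(1+3/4z) = 1 + z + 15/32z²
  R(z) = 1 + z + 15/32z².

Need |R(x)|<1, x<0.
x=-1.18: |R|=0.4727
R=1: x+15/32x²=0 ⇒ x=−32/15=-2.1333; min R=1−1/(4·15/32)=0.4667>−1
Confirm numerically:
  x=-2.026: |R|=0.89807 <1
  x=-2.024: |R|=0.89627 <1
  x=-2.019: |R|=0.89179 <1
  x=-1.567: |R|=0.58401 <1
  x=-2.631: |R|=1.61376 >1
  x=-2.366: |R|=1.25804 >1
  x=-2.244: |R|=1.11641 >1
So |R|<1 on (-2.1333, 0).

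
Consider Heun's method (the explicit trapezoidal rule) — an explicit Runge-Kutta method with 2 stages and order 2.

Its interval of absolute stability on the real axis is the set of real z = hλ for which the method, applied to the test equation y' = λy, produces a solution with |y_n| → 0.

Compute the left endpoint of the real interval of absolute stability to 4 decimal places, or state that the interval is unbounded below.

z* = -2.0000.

With y'=λy (z=hλ):
  order 2, 2-stage ⇒ R(z)=1+z+z^2/2
  (e.g. R(-0.95)=0.50125, |R|=0.50125)

Find x<0 with |R(x)|<1.
x=-0.95: |R|=0.5012
|R(-2.34)|=1.3978 |R(-1.27)|=0.5364 |R(-0.76)|=0.5288
Bisect:
  x_lo=-2.6001 |R|=1.7802  x_hi=-0.2498 |R|=0.7814
  mid=-1.42495 |R|=0.59029 →hi
  mid=-2.01252 |R|=1.01260 →lo
  mid=-1.71873 |R|=0.75829 →hi
  mid=-1.86563 |R|=0.87465 →hi
  mid=-1.93907 |R|=0.94093 →hi
  mid=-1.97580 |R|=0.97609 →hi
  mid=-1.99416 |R|=0.99418 →hi
  ...
  [-2.00004,-1.99990] ⇒ x*=-2.0000
So |R|<1 on (-2.0000, 0).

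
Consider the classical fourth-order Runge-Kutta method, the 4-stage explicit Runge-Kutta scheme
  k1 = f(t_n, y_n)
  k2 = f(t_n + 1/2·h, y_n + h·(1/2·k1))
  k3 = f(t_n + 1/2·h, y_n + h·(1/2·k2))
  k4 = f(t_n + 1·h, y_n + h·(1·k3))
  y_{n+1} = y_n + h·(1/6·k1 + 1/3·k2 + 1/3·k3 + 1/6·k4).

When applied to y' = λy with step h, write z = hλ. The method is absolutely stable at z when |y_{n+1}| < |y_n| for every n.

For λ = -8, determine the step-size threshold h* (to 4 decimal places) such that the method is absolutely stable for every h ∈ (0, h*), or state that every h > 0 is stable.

Set f=λy, z=hλ:
  order 4, 4-stage ⇒ R(z)=1+z+z^2/2+z^3/6+z^4/24
  (e.g. R(-0.79)=0.45611, |R|=0.45611)

Need |R(x)|<1, x<0.
x=-0.79: |R|=0.4561
|R(-2.9)|=1.1872 |R(-2.83)|=1.0695 |R(-1.41)|=0.2815
Bisect:
  x_lo=-3.3904 |R|=2.3670  x_hi=-0.3339 |R|=0.7162
  mid=-1.86213 |R|=0.29646 →hi
  mid=-2.62625 |R|=0.78552 →hi
  mid=-3.00831 |R|=1.39171 →lo
  mid=-2.81728 |R|=1.04931 →lo
  mid=-2.72177 |R|=0.90837 →hi
  mid=-2.76952 |R|=0.97648 →hi
  mid=-2.79340 |R|=1.01229 →lo
  mid=-2.78146 |R|=0.99424 →hi
  mid=-2.78743 |R|=1.00323 →lo
  ...
  [-2.78538,-2.78519] ⇒ x*=-2.7853
So |R|<1 on (-2.7853, 0).

(-2.7853,0); λ=-8 ⇒ h* = 0.3482.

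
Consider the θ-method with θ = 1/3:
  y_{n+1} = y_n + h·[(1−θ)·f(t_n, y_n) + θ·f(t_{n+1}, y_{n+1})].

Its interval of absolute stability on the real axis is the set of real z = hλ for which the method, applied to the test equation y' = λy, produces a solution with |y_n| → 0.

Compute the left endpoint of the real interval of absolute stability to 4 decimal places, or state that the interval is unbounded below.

Set f=λy, z=hλ:
  y_{n+1} = y_n + z·[2/3·y_n + 1/3·y_{n+1}] ⇒ (1 − 1/3z)y_{n+1} = (1 + 2/3z)y_n
  Hence R(z) = (1 + 2/3z)/(1 − 1/3z).

Find x<0 with |R(x)|<1.
x=-1.44: |R|=0.0270
R=−1: 1+2/3x = −1+1/3x ⇒ -1/3x=2 ⇒ x=2/(-1/3)=-6.0000
Confirm numerically:
  x=-3.522: |R|=0.62006 <1
  x=-3.355: |R|=0.58379 <1
  x=-2.726: |R|=0.42822 <1
  x=-6.577: |R|=1.06025 >1
  x=-6.271: |R|=1.02923 >1
Stable set (-6.0000, 0).

left endpoint -6.0000.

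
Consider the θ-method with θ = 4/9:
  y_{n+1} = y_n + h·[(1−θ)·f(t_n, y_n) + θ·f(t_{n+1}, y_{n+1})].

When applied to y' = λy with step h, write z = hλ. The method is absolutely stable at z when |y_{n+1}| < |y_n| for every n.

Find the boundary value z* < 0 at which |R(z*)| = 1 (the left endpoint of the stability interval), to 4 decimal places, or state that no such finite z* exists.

left endpoint -18.0000.

With y'=λy (z=hλ):
  y_{n+1} = y_n + z·[5/9·y_n + 4/9·y_{n+1}] ⇒ (1 − 4/9z)y_{n+1} = (1 + 5/9z)y_n
  so R(z) = (1 + 5/9z)/(1 − 4/9z).

Find x<0 with |R(x)|<1.
x=-0.43: |R|=0.6390
R=−1: 1+5/9x = −1+4/9x ⇒ -1/9x=2 ⇒ x=2/(-1/9)=-18.0000
Confirm numerically:
  x=-9.819: |R|=0.83054 <1
  x=-8.308: |R|=0.77051 <1
  x=-8.272: |R|=0.76887 <1
  x=-18.526: |R|=1.00633 >1
  x=-18.179: |R|=1.00219 >1
  x=-18.062: |R|=1.00076 >1
Stable set (-18.0000, 0).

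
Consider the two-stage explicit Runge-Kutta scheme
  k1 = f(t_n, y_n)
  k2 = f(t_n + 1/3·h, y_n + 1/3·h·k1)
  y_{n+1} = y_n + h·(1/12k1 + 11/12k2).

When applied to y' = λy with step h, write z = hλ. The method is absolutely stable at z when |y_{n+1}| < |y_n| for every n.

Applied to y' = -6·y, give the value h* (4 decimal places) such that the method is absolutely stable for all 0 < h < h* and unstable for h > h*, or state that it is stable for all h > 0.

(-3.2727,0); λ=-6 ⇒ h* = (36/11)/6 = 0.5455.

On y'=λy, z=hλ:
  k1=λy_n ⇒ h·k1=z·y_n;  k2=λ(1+1/3z)y_n ⇒ h·k2=z(1+1/3z)y_n
  y_{n+1}/y_n = 1 + 1/12z + 11/12z(1+1/3z) = 1 + z + 11/36z²
  R(z) = 1 + z + 11/36z².

Solve |R(x)|<1 on ℝ⁻.
x=-1.58: |R|=0.1828
R=1: x+11/36x²=0 ⇒ x=−36/11=-3.2727; min R=1−1/(4·11/36)=0.1818>−1
Confirm numerically:
  x=-3.233: |R|=0.96075 <1
  x=-3.038: |R|=0.78211 <1
  x=-2.761: |R|=0.56829 <1
  x=-1.920: |R|=0.20640 <1
  x=-3.681: |R|=1.45920 >1
  x=-3.344: |R|=1.07282 >1
  x=-3.322: |R|=1.05001 >1
Interval (-3.2727, 0).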